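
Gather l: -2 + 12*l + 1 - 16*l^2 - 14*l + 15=-16*l^2 - 2*l + 14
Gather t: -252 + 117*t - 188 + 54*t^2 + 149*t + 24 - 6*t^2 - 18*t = 48*t^2 + 248*t - 416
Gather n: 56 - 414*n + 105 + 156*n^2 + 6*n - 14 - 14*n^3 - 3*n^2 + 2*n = -14*n^3 + 153*n^2 - 406*n + 147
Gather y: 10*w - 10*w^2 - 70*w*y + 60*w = -10*w^2 - 70*w*y + 70*w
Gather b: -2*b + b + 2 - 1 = 1 - b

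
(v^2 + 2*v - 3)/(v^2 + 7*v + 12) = (v - 1)/(v + 4)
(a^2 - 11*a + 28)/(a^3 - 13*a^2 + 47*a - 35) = (a - 4)/(a^2 - 6*a + 5)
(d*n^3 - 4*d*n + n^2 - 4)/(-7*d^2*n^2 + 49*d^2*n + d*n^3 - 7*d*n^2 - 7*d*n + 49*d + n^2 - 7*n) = (4 - n^2)/(7*d*n - 49*d - n^2 + 7*n)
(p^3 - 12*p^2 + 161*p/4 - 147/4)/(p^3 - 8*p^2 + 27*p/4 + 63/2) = (2*p^2 - 17*p + 21)/(2*p^2 - 9*p - 18)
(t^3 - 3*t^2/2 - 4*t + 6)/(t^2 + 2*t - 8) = (t^2 + t/2 - 3)/(t + 4)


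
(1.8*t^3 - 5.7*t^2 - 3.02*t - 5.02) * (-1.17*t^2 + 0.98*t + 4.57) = -2.106*t^5 + 8.433*t^4 + 6.1734*t^3 - 23.1352*t^2 - 18.721*t - 22.9414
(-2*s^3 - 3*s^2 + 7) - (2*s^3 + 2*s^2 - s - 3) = -4*s^3 - 5*s^2 + s + 10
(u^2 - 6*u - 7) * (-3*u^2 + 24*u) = -3*u^4 + 42*u^3 - 123*u^2 - 168*u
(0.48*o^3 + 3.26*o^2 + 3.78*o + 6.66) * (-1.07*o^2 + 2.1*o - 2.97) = -0.5136*o^5 - 2.4802*o^4 + 1.3758*o^3 - 8.8704*o^2 + 2.7594*o - 19.7802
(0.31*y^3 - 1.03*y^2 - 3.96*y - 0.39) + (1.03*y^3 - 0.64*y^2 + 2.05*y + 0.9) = 1.34*y^3 - 1.67*y^2 - 1.91*y + 0.51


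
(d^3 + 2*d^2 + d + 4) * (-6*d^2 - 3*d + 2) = -6*d^5 - 15*d^4 - 10*d^3 - 23*d^2 - 10*d + 8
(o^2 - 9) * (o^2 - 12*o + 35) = o^4 - 12*o^3 + 26*o^2 + 108*o - 315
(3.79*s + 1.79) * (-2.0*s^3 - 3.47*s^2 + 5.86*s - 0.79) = -7.58*s^4 - 16.7313*s^3 + 15.9981*s^2 + 7.4953*s - 1.4141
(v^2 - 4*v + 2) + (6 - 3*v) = v^2 - 7*v + 8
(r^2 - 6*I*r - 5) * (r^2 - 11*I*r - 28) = r^4 - 17*I*r^3 - 99*r^2 + 223*I*r + 140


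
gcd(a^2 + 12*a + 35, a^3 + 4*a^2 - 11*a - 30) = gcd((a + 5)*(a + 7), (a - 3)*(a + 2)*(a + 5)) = a + 5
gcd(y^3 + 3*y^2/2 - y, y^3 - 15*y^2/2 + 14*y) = y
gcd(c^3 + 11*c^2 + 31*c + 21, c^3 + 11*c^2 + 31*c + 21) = c^3 + 11*c^2 + 31*c + 21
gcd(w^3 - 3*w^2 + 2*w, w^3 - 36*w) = w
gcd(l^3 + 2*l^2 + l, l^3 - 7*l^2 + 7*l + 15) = l + 1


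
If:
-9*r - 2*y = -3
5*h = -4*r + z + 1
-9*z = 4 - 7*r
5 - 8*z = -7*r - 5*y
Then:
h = -42/115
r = 17/23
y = -42/23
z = 3/23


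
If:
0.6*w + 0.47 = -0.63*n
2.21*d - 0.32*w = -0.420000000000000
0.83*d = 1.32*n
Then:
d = -0.28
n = -0.17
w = -0.60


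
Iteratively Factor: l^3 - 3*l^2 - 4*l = (l)*(l^2 - 3*l - 4) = l*(l - 4)*(l + 1)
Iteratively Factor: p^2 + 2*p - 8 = (p - 2)*(p + 4)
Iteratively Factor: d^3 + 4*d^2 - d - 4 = (d + 4)*(d^2 - 1) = (d + 1)*(d + 4)*(d - 1)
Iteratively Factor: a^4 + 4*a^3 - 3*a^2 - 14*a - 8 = (a + 1)*(a^3 + 3*a^2 - 6*a - 8) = (a - 2)*(a + 1)*(a^2 + 5*a + 4) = (a - 2)*(a + 1)^2*(a + 4)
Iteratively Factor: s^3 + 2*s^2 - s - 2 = (s + 1)*(s^2 + s - 2) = (s + 1)*(s + 2)*(s - 1)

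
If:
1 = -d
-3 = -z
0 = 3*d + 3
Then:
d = -1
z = 3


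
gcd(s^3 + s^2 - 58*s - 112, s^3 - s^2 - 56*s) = s^2 - s - 56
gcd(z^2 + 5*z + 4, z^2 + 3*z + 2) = z + 1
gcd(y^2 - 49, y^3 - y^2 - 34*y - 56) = y - 7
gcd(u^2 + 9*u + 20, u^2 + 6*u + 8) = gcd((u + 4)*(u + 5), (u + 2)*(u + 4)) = u + 4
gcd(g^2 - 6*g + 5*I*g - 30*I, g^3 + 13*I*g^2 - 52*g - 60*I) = g + 5*I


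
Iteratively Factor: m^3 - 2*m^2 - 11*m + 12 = (m - 4)*(m^2 + 2*m - 3) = (m - 4)*(m - 1)*(m + 3)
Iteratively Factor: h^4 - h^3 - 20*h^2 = (h - 5)*(h^3 + 4*h^2) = (h - 5)*(h + 4)*(h^2) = h*(h - 5)*(h + 4)*(h)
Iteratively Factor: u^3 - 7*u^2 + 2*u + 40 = (u + 2)*(u^2 - 9*u + 20) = (u - 4)*(u + 2)*(u - 5)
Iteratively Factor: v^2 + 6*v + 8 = (v + 2)*(v + 4)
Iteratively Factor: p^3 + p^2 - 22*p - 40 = (p + 2)*(p^2 - p - 20) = (p - 5)*(p + 2)*(p + 4)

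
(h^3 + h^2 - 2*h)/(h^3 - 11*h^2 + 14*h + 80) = h*(h - 1)/(h^2 - 13*h + 40)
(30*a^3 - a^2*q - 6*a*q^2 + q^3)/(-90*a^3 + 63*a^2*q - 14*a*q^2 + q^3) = (2*a + q)/(-6*a + q)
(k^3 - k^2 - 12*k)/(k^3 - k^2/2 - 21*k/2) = 2*(k - 4)/(2*k - 7)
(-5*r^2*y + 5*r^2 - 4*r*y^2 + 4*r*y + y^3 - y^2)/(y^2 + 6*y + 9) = (-5*r^2*y + 5*r^2 - 4*r*y^2 + 4*r*y + y^3 - y^2)/(y^2 + 6*y + 9)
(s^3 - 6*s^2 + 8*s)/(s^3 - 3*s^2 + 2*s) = (s - 4)/(s - 1)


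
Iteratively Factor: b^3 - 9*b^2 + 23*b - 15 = (b - 3)*(b^2 - 6*b + 5) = (b - 5)*(b - 3)*(b - 1)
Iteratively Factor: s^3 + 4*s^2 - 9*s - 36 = (s + 4)*(s^2 - 9) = (s + 3)*(s + 4)*(s - 3)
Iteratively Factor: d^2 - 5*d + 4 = (d - 1)*(d - 4)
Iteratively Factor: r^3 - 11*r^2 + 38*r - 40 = (r - 5)*(r^2 - 6*r + 8) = (r - 5)*(r - 2)*(r - 4)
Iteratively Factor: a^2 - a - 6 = (a + 2)*(a - 3)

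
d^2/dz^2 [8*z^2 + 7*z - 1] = 16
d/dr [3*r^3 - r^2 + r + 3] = 9*r^2 - 2*r + 1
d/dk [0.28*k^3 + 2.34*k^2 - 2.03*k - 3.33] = 0.84*k^2 + 4.68*k - 2.03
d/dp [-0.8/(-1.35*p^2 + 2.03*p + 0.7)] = (1.624 - 2.16*p)/(-1.35*p^2 + 2.03*p + 0.7)^2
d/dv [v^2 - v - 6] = 2*v - 1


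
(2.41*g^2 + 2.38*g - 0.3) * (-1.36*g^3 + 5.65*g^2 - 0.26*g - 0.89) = -3.2776*g^5 + 10.3797*g^4 + 13.2284*g^3 - 4.4587*g^2 - 2.0402*g + 0.267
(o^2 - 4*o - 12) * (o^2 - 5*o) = o^4 - 9*o^3 + 8*o^2 + 60*o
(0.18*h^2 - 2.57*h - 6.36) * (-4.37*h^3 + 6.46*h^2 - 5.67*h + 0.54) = -0.7866*h^5 + 12.3937*h^4 + 10.1704*h^3 - 26.4165*h^2 + 34.6734*h - 3.4344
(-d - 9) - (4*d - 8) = -5*d - 1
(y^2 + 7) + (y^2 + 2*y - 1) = 2*y^2 + 2*y + 6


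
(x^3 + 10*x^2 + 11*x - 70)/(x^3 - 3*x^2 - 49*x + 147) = (x^2 + 3*x - 10)/(x^2 - 10*x + 21)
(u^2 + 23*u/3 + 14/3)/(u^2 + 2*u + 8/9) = 3*(u + 7)/(3*u + 4)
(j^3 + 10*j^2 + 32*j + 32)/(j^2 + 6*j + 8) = j + 4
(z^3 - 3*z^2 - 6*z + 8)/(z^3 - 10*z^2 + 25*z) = (z^3 - 3*z^2 - 6*z + 8)/(z*(z^2 - 10*z + 25))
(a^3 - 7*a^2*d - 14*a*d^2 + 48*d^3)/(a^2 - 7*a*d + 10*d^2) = (a^2 - 5*a*d - 24*d^2)/(a - 5*d)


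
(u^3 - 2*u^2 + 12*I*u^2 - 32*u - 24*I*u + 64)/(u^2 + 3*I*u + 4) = (u^2 + u*(-2 + 8*I) - 16*I)/(u - I)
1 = 1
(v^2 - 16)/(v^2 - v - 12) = (v + 4)/(v + 3)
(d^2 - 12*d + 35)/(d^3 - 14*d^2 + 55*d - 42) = (d - 5)/(d^2 - 7*d + 6)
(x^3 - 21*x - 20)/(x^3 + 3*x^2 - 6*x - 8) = (x - 5)/(x - 2)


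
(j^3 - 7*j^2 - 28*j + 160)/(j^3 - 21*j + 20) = (j - 8)/(j - 1)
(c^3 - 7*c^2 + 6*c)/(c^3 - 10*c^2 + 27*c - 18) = c/(c - 3)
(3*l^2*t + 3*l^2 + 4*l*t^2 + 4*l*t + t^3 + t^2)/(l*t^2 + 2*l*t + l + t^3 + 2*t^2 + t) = (3*l + t)/(t + 1)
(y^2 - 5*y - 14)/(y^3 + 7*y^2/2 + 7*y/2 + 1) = 2*(y - 7)/(2*y^2 + 3*y + 1)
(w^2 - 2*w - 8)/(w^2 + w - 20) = (w + 2)/(w + 5)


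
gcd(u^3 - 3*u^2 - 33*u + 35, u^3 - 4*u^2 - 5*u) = 1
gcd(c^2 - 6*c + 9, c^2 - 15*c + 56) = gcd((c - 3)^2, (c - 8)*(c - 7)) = 1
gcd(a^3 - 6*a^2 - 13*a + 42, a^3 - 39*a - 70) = a - 7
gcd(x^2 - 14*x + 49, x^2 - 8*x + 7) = x - 7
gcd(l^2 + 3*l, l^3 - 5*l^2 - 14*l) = l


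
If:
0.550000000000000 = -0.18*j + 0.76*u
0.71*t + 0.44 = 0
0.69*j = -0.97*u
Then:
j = -0.76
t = -0.62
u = 0.54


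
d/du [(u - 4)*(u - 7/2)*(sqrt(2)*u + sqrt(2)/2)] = sqrt(2)*(12*u^2 - 56*u + 41)/4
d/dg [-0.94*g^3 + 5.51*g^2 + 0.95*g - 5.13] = -2.82*g^2 + 11.02*g + 0.95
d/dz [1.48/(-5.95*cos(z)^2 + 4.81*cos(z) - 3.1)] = (7.1188 - 17.612*cos(z))*sin(z)/(5.95*cos(z)^2 - 4.81*cos(z) + 3.1)^2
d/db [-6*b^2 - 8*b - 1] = -12*b - 8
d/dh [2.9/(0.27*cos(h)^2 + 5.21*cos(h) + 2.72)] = (1.566*cos(h) + 15.109)*sin(h)/(0.27*cos(h)^2 + 5.21*cos(h) + 2.72)^2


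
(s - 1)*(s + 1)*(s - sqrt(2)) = s^3 - sqrt(2)*s^2 - s + sqrt(2)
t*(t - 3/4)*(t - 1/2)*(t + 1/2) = t^4 - 3*t^3/4 - t^2/4 + 3*t/16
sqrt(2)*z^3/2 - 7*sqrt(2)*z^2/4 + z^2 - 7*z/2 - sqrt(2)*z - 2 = (z - 4)*(z + 1/2)*(sqrt(2)*z/2 + 1)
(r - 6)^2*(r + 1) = r^3 - 11*r^2 + 24*r + 36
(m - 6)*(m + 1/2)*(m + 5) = m^3 - m^2/2 - 61*m/2 - 15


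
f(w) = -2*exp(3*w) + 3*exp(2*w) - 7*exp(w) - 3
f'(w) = -6*exp(3*w) + 6*exp(2*w) - 7*exp(w)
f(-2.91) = -3.37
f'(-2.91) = -0.36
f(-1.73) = -4.16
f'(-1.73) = -1.09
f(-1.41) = -4.56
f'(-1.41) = -1.44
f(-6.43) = -3.01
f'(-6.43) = -0.01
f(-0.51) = -6.55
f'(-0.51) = -3.34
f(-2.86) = -3.39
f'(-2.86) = -0.38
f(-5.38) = -3.03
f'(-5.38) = -0.03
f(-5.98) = -3.02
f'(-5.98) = -0.02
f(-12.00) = -3.00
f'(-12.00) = 0.00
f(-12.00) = -3.00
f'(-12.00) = 0.00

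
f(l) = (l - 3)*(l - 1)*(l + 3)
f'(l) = (l - 3)*(l - 1) + (l - 3)*(l + 3) + (l - 1)*(l + 3)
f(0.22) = 6.98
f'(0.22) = -9.29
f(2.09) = -5.05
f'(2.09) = -0.08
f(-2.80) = 4.41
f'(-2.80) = 20.12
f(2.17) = -5.02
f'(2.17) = 0.79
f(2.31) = -4.80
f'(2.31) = 2.39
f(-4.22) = -45.98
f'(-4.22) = 52.87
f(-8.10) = -515.15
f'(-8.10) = 204.03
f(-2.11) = 14.14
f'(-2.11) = 8.58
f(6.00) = 135.00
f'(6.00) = 87.00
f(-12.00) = -1755.00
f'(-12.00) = 447.00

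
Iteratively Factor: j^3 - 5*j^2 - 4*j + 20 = (j - 2)*(j^2 - 3*j - 10) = (j - 5)*(j - 2)*(j + 2)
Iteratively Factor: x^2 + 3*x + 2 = (x + 1)*(x + 2)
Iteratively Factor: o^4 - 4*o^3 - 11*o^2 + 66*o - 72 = (o - 3)*(o^3 - o^2 - 14*o + 24) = (o - 3)*(o + 4)*(o^2 - 5*o + 6) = (o - 3)^2*(o + 4)*(o - 2)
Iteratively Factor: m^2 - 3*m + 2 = (m - 2)*(m - 1)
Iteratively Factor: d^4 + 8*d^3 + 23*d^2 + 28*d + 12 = (d + 3)*(d^3 + 5*d^2 + 8*d + 4) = (d + 1)*(d + 3)*(d^2 + 4*d + 4) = (d + 1)*(d + 2)*(d + 3)*(d + 2)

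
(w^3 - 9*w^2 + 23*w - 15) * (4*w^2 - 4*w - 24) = 4*w^5 - 40*w^4 + 104*w^3 + 64*w^2 - 492*w + 360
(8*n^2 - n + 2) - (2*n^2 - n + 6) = 6*n^2 - 4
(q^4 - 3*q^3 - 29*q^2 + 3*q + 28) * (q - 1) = q^5 - 4*q^4 - 26*q^3 + 32*q^2 + 25*q - 28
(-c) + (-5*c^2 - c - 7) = -5*c^2 - 2*c - 7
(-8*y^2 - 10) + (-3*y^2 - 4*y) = -11*y^2 - 4*y - 10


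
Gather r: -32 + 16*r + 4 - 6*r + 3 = 10*r - 25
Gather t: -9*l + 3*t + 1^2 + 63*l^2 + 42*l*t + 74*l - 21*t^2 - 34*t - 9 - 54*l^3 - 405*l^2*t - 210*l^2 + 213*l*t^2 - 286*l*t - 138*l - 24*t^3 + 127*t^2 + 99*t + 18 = -54*l^3 - 147*l^2 - 73*l - 24*t^3 + t^2*(213*l + 106) + t*(-405*l^2 - 244*l + 68) + 10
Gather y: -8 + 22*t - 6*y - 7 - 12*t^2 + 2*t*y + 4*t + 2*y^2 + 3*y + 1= -12*t^2 + 26*t + 2*y^2 + y*(2*t - 3) - 14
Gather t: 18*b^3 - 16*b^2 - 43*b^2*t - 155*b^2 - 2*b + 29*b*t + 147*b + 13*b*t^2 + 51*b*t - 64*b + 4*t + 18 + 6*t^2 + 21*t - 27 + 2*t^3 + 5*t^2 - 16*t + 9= 18*b^3 - 171*b^2 + 81*b + 2*t^3 + t^2*(13*b + 11) + t*(-43*b^2 + 80*b + 9)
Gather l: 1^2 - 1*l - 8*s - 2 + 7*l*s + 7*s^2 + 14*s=l*(7*s - 1) + 7*s^2 + 6*s - 1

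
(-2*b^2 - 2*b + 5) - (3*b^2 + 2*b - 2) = -5*b^2 - 4*b + 7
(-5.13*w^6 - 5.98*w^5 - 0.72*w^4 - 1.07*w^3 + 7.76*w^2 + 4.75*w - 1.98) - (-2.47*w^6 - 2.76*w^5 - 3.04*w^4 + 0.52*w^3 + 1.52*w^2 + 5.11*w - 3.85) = -2.66*w^6 - 3.22*w^5 + 2.32*w^4 - 1.59*w^3 + 6.24*w^2 - 0.36*w + 1.87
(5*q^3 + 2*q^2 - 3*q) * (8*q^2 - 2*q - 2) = 40*q^5 + 6*q^4 - 38*q^3 + 2*q^2 + 6*q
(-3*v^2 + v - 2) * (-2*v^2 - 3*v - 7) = 6*v^4 + 7*v^3 + 22*v^2 - v + 14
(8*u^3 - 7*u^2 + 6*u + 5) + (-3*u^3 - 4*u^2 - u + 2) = 5*u^3 - 11*u^2 + 5*u + 7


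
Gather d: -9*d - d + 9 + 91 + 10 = 110 - 10*d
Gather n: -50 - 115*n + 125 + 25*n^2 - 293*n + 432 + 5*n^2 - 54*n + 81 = 30*n^2 - 462*n + 588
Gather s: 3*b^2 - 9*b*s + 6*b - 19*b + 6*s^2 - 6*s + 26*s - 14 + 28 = 3*b^2 - 13*b + 6*s^2 + s*(20 - 9*b) + 14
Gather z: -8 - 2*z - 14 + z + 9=-z - 13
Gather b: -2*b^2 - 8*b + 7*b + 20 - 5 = -2*b^2 - b + 15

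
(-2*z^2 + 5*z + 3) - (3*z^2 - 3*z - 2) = -5*z^2 + 8*z + 5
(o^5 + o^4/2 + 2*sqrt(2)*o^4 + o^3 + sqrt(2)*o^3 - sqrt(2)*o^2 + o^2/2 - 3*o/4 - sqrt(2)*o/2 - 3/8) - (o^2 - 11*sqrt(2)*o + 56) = o^5 + o^4/2 + 2*sqrt(2)*o^4 + o^3 + sqrt(2)*o^3 - sqrt(2)*o^2 - o^2/2 - 3*o/4 + 21*sqrt(2)*o/2 - 451/8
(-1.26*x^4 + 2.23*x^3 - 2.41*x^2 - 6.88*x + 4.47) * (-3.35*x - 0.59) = 4.221*x^5 - 6.7271*x^4 + 6.7578*x^3 + 24.4699*x^2 - 10.9153*x - 2.6373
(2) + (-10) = -8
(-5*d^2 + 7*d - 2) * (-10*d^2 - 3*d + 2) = 50*d^4 - 55*d^3 - 11*d^2 + 20*d - 4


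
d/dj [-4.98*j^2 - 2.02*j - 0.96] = -9.96*j - 2.02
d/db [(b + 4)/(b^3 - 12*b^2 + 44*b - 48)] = 2*(-b^3 + 48*b - 112)/(b^6 - 24*b^5 + 232*b^4 - 1152*b^3 + 3088*b^2 - 4224*b + 2304)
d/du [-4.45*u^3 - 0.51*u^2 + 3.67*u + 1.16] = -13.35*u^2 - 1.02*u + 3.67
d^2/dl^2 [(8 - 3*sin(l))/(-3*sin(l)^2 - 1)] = 3*(-81*sin(l)^5 + 96*sin(l)^4 - 176*sin(l)^2 + 53*sin(l) - 63*sin(3*l)/2 + 9*sin(5*l)/2 + 16)/(3*sin(l)^2 + 1)^3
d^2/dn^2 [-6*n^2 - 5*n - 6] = -12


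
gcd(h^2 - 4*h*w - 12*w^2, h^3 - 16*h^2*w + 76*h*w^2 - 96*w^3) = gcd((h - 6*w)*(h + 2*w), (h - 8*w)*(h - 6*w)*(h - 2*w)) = -h + 6*w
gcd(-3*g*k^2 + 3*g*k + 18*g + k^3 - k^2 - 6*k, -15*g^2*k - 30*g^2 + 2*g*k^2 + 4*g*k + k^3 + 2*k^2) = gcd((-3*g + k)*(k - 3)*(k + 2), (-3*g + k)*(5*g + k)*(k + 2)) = 3*g*k + 6*g - k^2 - 2*k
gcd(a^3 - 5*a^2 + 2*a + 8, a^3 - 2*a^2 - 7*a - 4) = a^2 - 3*a - 4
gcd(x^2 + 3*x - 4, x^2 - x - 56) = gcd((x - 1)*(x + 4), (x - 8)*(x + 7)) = 1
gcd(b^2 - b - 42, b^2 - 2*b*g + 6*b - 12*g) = b + 6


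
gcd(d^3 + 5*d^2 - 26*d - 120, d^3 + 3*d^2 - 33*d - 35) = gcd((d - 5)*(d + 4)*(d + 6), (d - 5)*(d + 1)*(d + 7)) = d - 5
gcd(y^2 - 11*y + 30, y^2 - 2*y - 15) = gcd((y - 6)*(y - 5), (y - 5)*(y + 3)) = y - 5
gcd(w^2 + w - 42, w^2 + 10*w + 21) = w + 7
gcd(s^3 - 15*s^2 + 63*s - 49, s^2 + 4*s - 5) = s - 1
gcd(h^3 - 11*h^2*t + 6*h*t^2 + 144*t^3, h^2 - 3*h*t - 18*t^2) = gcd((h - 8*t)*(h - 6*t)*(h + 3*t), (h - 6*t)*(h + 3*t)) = -h^2 + 3*h*t + 18*t^2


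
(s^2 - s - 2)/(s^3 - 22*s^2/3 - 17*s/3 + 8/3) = 3*(s - 2)/(3*s^2 - 25*s + 8)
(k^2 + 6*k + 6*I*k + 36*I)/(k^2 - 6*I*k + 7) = (k^2 + 6*k*(1 + I) + 36*I)/(k^2 - 6*I*k + 7)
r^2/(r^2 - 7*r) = r/(r - 7)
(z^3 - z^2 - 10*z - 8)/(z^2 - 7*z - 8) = (z^2 - 2*z - 8)/(z - 8)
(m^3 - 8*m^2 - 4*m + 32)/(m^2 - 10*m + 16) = m + 2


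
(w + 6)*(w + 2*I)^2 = w^3 + 6*w^2 + 4*I*w^2 - 4*w + 24*I*w - 24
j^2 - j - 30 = (j - 6)*(j + 5)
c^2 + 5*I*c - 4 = (c + I)*(c + 4*I)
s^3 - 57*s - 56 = (s - 8)*(s + 1)*(s + 7)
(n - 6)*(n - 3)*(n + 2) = n^3 - 7*n^2 + 36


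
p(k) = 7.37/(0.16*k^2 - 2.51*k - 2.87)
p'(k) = 7.37*(2.51 - 0.32*k)/(0.16*k^2 - 2.51*k - 2.87)^2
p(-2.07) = 2.45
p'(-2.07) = 2.58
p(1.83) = -1.06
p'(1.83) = 0.30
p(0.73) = -1.60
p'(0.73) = 0.79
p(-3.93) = 0.78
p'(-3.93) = 0.31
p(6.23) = -0.60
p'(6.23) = 0.03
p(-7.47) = 0.30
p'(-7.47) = 0.06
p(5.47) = -0.62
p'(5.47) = 0.04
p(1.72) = -1.10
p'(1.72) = 0.32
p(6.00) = -0.61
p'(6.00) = 0.03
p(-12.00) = 0.15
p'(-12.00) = 0.02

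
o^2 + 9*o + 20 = (o + 4)*(o + 5)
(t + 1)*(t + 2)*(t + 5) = t^3 + 8*t^2 + 17*t + 10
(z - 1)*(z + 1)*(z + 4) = z^3 + 4*z^2 - z - 4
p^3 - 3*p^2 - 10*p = p*(p - 5)*(p + 2)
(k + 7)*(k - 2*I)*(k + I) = k^3 + 7*k^2 - I*k^2 + 2*k - 7*I*k + 14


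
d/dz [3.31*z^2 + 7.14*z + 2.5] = 6.62*z + 7.14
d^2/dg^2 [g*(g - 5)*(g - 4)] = 6*g - 18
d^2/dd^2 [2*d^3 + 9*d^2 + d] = 12*d + 18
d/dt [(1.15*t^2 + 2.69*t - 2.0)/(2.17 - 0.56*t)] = (-0.644*t^2 + 4.991*t + 4.7173)/(0.3136*t^2 - 2.4304*t + 4.7089)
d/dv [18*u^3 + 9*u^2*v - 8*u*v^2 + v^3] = 9*u^2 - 16*u*v + 3*v^2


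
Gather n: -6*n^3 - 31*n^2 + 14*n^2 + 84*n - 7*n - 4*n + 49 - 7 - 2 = -6*n^3 - 17*n^2 + 73*n + 40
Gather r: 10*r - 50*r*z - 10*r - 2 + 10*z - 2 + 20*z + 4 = -50*r*z + 30*z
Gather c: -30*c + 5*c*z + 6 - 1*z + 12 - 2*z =c*(5*z - 30) - 3*z + 18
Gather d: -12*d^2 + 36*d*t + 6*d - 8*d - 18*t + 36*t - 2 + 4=-12*d^2 + d*(36*t - 2) + 18*t + 2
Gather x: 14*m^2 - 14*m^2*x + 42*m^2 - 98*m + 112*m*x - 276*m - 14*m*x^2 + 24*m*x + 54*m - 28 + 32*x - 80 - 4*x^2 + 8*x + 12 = 56*m^2 - 320*m + x^2*(-14*m - 4) + x*(-14*m^2 + 136*m + 40) - 96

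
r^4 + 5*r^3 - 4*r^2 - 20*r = r*(r - 2)*(r + 2)*(r + 5)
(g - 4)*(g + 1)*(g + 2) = g^3 - g^2 - 10*g - 8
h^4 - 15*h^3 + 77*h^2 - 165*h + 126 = (h - 7)*(h - 3)^2*(h - 2)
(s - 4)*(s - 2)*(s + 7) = s^3 + s^2 - 34*s + 56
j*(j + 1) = j^2 + j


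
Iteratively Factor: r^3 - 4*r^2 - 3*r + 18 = (r - 3)*(r^2 - r - 6) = (r - 3)^2*(r + 2)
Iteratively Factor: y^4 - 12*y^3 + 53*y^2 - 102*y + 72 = (y - 4)*(y^3 - 8*y^2 + 21*y - 18) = (y - 4)*(y - 3)*(y^2 - 5*y + 6) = (y - 4)*(y - 3)^2*(y - 2)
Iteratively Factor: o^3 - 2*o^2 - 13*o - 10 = (o - 5)*(o^2 + 3*o + 2) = (o - 5)*(o + 1)*(o + 2)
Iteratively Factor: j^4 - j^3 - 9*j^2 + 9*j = (j - 1)*(j^3 - 9*j) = (j - 3)*(j - 1)*(j^2 + 3*j) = j*(j - 3)*(j - 1)*(j + 3)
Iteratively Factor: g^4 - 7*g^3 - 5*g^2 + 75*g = (g - 5)*(g^3 - 2*g^2 - 15*g) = (g - 5)^2*(g^2 + 3*g) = g*(g - 5)^2*(g + 3)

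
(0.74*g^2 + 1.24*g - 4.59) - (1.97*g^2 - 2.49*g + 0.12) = -1.23*g^2 + 3.73*g - 4.71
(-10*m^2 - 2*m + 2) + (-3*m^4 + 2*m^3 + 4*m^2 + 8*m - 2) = -3*m^4 + 2*m^3 - 6*m^2 + 6*m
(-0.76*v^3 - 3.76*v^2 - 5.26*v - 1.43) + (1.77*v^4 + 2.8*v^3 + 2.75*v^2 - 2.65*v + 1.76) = 1.77*v^4 + 2.04*v^3 - 1.01*v^2 - 7.91*v + 0.33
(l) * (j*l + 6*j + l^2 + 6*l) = j*l^2 + 6*j*l + l^3 + 6*l^2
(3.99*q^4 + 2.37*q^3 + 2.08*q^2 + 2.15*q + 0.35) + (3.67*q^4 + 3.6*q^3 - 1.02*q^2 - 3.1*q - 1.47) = 7.66*q^4 + 5.97*q^3 + 1.06*q^2 - 0.95*q - 1.12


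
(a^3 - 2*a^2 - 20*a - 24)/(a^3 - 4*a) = (a^2 - 4*a - 12)/(a*(a - 2))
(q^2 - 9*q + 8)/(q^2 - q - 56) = (q - 1)/(q + 7)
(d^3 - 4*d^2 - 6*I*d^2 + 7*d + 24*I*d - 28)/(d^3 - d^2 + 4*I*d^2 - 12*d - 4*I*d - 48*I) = (d^2 - 6*I*d + 7)/(d^2 + d*(3 + 4*I) + 12*I)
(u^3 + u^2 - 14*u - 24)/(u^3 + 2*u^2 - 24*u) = (u^2 + 5*u + 6)/(u*(u + 6))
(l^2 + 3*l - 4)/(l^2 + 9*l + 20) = (l - 1)/(l + 5)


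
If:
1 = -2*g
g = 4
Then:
No Solution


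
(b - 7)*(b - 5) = b^2 - 12*b + 35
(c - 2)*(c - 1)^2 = c^3 - 4*c^2 + 5*c - 2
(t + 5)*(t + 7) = t^2 + 12*t + 35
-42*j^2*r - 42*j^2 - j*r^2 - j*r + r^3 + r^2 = (-7*j + r)*(6*j + r)*(r + 1)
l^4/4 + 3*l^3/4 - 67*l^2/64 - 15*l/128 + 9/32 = (l/4 + 1)*(l - 3/4)^2*(l + 1/2)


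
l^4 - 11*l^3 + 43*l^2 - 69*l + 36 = (l - 4)*(l - 3)^2*(l - 1)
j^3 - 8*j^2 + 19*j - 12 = (j - 4)*(j - 3)*(j - 1)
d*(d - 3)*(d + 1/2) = d^3 - 5*d^2/2 - 3*d/2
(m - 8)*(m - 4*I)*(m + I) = m^3 - 8*m^2 - 3*I*m^2 + 4*m + 24*I*m - 32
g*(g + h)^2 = g^3 + 2*g^2*h + g*h^2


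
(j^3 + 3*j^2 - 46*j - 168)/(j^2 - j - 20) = (j^2 - j - 42)/(j - 5)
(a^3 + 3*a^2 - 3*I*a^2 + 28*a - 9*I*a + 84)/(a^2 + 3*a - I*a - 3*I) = (a^2 - 3*I*a + 28)/(a - I)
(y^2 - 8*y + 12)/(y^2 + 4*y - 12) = (y - 6)/(y + 6)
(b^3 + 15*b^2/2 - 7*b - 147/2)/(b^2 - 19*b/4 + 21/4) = 2*(2*b^2 + 21*b + 49)/(4*b - 7)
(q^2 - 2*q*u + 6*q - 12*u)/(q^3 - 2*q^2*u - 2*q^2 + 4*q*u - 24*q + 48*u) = (q + 6)/(q^2 - 2*q - 24)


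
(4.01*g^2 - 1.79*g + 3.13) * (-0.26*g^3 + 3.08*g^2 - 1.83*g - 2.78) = -1.0426*g^5 + 12.8162*g^4 - 13.6653*g^3 + 1.7683*g^2 - 0.7517*g - 8.7014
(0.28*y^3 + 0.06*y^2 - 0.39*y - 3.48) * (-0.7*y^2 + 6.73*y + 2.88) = -0.196*y^5 + 1.8424*y^4 + 1.4832*y^3 - 0.0159000000000002*y^2 - 24.5436*y - 10.0224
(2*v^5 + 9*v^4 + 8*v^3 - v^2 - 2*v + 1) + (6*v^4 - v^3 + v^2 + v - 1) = 2*v^5 + 15*v^4 + 7*v^3 - v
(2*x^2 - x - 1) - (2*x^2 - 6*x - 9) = 5*x + 8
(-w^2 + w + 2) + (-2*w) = -w^2 - w + 2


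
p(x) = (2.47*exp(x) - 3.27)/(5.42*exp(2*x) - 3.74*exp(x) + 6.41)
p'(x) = (2.47*exp(x) - 3.27)*(-10.84*exp(2*x) + 3.74*exp(x))/(5.42*exp(2*x) - 3.74*exp(x) + 6.41)^2 + 2.47*exp(x)/(5.42*exp(2*x) - 3.74*exp(x) + 6.41) = (-13.3874*exp(2*x) + 35.4468*exp(x) + 3.6029)*exp(x)/(29.3764*exp(4*x) - 40.5416*exp(3*x) + 83.472*exp(2*x) - 47.9468*exp(x) + 41.0881)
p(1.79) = 0.06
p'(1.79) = -0.05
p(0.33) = 0.01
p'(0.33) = 0.27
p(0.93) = 0.09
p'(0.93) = 0.02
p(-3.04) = -0.50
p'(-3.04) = 0.01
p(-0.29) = -0.21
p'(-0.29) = 0.38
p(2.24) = 0.04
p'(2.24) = -0.04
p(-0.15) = -0.16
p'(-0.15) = 0.40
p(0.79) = 0.09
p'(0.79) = 0.06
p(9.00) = 0.00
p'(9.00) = 0.00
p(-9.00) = -0.51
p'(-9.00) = 0.00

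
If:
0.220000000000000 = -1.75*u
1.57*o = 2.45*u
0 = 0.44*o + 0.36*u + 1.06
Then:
No Solution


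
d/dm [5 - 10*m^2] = -20*m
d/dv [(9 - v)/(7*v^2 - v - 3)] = (-7*v^2 + v + (v - 9)*(14*v - 1) + 3)/(-7*v^2 + v + 3)^2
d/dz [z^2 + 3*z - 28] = 2*z + 3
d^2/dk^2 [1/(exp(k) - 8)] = (exp(k) + 8)*exp(k)/(exp(k) - 8)^3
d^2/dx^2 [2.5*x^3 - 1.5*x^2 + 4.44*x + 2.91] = 15.0*x - 3.0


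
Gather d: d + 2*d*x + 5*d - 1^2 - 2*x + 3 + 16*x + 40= d*(2*x + 6) + 14*x + 42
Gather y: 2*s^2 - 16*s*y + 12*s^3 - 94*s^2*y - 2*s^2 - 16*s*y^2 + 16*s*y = 12*s^3 - 94*s^2*y - 16*s*y^2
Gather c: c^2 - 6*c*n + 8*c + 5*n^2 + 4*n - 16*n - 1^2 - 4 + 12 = c^2 + c*(8 - 6*n) + 5*n^2 - 12*n + 7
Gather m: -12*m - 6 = -12*m - 6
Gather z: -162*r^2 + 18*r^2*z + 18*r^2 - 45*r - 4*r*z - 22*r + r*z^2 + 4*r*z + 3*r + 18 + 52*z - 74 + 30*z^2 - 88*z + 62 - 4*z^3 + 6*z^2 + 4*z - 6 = -144*r^2 - 64*r - 4*z^3 + z^2*(r + 36) + z*(18*r^2 - 32)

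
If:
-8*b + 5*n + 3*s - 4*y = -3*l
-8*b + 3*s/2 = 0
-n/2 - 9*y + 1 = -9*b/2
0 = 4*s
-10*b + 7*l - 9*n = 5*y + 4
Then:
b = 0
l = 498/1129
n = -190/1129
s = 0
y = 136/1129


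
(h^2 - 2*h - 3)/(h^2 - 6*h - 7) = (h - 3)/(h - 7)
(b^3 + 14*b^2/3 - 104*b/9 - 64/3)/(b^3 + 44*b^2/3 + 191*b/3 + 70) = (9*b^2 - 12*b - 32)/(3*(3*b^2 + 26*b + 35))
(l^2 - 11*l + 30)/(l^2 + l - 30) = (l - 6)/(l + 6)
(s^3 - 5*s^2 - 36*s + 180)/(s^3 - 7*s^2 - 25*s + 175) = (s^2 - 36)/(s^2 - 2*s - 35)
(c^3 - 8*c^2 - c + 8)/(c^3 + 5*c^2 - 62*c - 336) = (c^2 - 1)/(c^2 + 13*c + 42)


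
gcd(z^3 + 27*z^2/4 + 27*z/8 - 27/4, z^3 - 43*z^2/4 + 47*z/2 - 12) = z - 3/4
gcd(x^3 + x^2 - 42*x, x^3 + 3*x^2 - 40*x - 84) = x^2 + x - 42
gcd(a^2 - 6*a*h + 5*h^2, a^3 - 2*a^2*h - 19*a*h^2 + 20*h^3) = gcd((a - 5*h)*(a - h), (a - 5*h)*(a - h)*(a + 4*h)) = a^2 - 6*a*h + 5*h^2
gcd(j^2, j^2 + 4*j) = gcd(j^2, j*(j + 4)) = j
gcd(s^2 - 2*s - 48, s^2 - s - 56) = s - 8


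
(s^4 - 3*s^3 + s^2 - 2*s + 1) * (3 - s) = -s^5 + 6*s^4 - 10*s^3 + 5*s^2 - 7*s + 3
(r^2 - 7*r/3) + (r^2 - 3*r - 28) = 2*r^2 - 16*r/3 - 28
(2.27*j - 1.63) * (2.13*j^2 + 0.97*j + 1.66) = 4.8351*j^3 - 1.27*j^2 + 2.1871*j - 2.7058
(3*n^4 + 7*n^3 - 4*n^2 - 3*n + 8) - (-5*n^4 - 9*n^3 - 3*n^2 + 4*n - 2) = 8*n^4 + 16*n^3 - n^2 - 7*n + 10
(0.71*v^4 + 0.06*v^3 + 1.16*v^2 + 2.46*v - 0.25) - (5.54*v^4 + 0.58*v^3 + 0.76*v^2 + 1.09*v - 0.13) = -4.83*v^4 - 0.52*v^3 + 0.4*v^2 + 1.37*v - 0.12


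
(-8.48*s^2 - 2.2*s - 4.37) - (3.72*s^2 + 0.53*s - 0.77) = -12.2*s^2 - 2.73*s - 3.6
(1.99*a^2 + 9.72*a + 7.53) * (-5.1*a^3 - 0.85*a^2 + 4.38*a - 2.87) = -10.149*a^5 - 51.2635*a^4 - 37.9488*a^3 + 30.4618*a^2 + 5.085*a - 21.6111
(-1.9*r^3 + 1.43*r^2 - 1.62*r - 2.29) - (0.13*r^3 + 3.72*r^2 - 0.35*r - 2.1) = -2.03*r^3 - 2.29*r^2 - 1.27*r - 0.19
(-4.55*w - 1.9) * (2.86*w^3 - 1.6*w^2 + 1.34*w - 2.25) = -13.013*w^4 + 1.846*w^3 - 3.057*w^2 + 7.6915*w + 4.275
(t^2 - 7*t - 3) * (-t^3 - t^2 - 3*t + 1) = -t^5 + 6*t^4 + 7*t^3 + 25*t^2 + 2*t - 3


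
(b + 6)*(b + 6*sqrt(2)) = b^2 + 6*b + 6*sqrt(2)*b + 36*sqrt(2)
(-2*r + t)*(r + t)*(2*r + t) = -4*r^3 - 4*r^2*t + r*t^2 + t^3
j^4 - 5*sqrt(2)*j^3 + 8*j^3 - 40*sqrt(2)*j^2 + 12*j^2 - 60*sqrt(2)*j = j*(j + 2)*(j + 6)*(j - 5*sqrt(2))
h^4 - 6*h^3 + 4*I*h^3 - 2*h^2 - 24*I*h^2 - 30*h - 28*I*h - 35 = (h - 7)*(h + 1)*(h - I)*(h + 5*I)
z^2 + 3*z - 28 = (z - 4)*(z + 7)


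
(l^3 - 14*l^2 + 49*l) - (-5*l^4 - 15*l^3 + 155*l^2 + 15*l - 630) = 5*l^4 + 16*l^3 - 169*l^2 + 34*l + 630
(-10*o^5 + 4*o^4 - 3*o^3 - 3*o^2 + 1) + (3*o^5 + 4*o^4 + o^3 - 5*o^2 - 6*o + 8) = -7*o^5 + 8*o^4 - 2*o^3 - 8*o^2 - 6*o + 9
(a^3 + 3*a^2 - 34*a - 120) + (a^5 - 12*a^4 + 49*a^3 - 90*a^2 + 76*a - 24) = a^5 - 12*a^4 + 50*a^3 - 87*a^2 + 42*a - 144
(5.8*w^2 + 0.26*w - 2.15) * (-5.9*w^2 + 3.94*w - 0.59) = -34.22*w^4 + 21.318*w^3 + 10.2874*w^2 - 8.6244*w + 1.2685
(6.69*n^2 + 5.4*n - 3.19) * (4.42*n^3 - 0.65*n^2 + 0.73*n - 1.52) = 29.5698*n^5 + 19.5195*n^4 - 12.7261*n^3 - 4.1533*n^2 - 10.5367*n + 4.8488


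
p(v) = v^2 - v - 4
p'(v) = 2*v - 1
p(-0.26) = -3.67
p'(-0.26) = -1.52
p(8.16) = 54.43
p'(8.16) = 15.32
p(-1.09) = -1.72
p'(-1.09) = -3.18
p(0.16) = -4.13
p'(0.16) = -0.68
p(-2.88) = 7.17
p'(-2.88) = -6.76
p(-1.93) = 1.65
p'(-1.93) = -4.86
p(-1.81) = 1.09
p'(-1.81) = -4.62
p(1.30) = -3.61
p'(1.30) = 1.60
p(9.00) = 68.00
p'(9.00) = 17.00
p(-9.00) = 86.00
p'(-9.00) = -19.00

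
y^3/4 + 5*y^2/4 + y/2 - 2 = (y/4 + 1/2)*(y - 1)*(y + 4)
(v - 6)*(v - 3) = v^2 - 9*v + 18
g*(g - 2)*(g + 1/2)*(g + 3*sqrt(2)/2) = g^4 - 3*g^3/2 + 3*sqrt(2)*g^3/2 - 9*sqrt(2)*g^2/4 - g^2 - 3*sqrt(2)*g/2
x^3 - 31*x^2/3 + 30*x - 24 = (x - 6)*(x - 3)*(x - 4/3)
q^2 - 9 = (q - 3)*(q + 3)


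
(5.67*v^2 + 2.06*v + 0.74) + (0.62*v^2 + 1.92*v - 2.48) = 6.29*v^2 + 3.98*v - 1.74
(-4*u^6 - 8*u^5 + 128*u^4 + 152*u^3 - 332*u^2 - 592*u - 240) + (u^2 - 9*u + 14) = -4*u^6 - 8*u^5 + 128*u^4 + 152*u^3 - 331*u^2 - 601*u - 226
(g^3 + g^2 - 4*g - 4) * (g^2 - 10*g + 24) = g^5 - 9*g^4 + 10*g^3 + 60*g^2 - 56*g - 96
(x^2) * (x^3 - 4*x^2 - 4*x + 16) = x^5 - 4*x^4 - 4*x^3 + 16*x^2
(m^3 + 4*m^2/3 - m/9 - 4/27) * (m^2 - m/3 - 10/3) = m^5 + m^4 - 35*m^3/9 - 41*m^2/9 + 34*m/81 + 40/81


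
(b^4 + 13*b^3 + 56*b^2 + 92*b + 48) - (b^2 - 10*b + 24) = b^4 + 13*b^3 + 55*b^2 + 102*b + 24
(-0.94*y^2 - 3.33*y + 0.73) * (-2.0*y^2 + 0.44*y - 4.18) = 1.88*y^4 + 6.2464*y^3 + 1.004*y^2 + 14.2406*y - 3.0514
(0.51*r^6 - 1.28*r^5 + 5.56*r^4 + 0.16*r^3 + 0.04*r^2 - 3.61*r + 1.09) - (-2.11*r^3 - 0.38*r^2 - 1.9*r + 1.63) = 0.51*r^6 - 1.28*r^5 + 5.56*r^4 + 2.27*r^3 + 0.42*r^2 - 1.71*r - 0.54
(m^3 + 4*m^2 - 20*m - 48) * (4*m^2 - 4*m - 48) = 4*m^5 + 12*m^4 - 144*m^3 - 304*m^2 + 1152*m + 2304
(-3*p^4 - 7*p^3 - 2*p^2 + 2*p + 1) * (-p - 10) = 3*p^5 + 37*p^4 + 72*p^3 + 18*p^2 - 21*p - 10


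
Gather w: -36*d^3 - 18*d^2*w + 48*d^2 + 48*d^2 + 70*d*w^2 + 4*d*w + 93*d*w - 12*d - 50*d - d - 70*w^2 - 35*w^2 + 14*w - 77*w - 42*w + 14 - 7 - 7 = -36*d^3 + 96*d^2 - 63*d + w^2*(70*d - 105) + w*(-18*d^2 + 97*d - 105)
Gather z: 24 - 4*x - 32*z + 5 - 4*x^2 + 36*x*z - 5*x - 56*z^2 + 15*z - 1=-4*x^2 - 9*x - 56*z^2 + z*(36*x - 17) + 28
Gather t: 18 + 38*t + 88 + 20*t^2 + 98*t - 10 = 20*t^2 + 136*t + 96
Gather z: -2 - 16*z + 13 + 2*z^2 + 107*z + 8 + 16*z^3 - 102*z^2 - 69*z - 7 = 16*z^3 - 100*z^2 + 22*z + 12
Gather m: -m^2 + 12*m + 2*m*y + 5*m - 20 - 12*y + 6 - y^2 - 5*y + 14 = -m^2 + m*(2*y + 17) - y^2 - 17*y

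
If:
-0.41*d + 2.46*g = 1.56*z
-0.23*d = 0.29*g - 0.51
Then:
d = 1.83233532934132 - 0.660727325836133*z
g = 0.524025120490726*z + 0.305389221556886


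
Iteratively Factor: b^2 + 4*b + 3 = (b + 1)*(b + 3)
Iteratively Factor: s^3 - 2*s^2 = (s)*(s^2 - 2*s) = s*(s - 2)*(s)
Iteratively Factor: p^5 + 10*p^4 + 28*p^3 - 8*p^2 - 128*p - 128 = (p + 4)*(p^4 + 6*p^3 + 4*p^2 - 24*p - 32) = (p - 2)*(p + 4)*(p^3 + 8*p^2 + 20*p + 16) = (p - 2)*(p + 2)*(p + 4)*(p^2 + 6*p + 8) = (p - 2)*(p + 2)^2*(p + 4)*(p + 4)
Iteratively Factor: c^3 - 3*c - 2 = (c + 1)*(c^2 - c - 2) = (c + 1)^2*(c - 2)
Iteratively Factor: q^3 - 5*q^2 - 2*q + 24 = (q + 2)*(q^2 - 7*q + 12) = (q - 4)*(q + 2)*(q - 3)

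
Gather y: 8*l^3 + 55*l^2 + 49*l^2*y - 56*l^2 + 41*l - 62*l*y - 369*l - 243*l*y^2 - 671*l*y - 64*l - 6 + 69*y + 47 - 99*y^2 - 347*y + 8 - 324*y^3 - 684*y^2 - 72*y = 8*l^3 - l^2 - 392*l - 324*y^3 + y^2*(-243*l - 783) + y*(49*l^2 - 733*l - 350) + 49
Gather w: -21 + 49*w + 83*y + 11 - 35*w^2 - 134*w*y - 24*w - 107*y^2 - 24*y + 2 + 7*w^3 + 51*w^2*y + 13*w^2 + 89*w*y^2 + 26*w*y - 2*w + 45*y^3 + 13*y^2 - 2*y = 7*w^3 + w^2*(51*y - 22) + w*(89*y^2 - 108*y + 23) + 45*y^3 - 94*y^2 + 57*y - 8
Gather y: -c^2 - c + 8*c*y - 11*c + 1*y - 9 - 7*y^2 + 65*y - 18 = -c^2 - 12*c - 7*y^2 + y*(8*c + 66) - 27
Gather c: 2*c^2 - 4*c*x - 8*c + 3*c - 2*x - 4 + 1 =2*c^2 + c*(-4*x - 5) - 2*x - 3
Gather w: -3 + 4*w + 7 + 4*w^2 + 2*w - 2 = 4*w^2 + 6*w + 2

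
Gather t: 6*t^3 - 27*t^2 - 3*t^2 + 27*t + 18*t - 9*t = 6*t^3 - 30*t^2 + 36*t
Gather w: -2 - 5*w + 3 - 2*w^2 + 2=-2*w^2 - 5*w + 3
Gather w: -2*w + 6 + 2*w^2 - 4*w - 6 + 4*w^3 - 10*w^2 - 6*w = 4*w^3 - 8*w^2 - 12*w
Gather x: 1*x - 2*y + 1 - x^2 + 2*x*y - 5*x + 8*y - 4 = -x^2 + x*(2*y - 4) + 6*y - 3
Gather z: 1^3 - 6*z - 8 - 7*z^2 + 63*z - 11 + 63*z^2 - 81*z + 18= 56*z^2 - 24*z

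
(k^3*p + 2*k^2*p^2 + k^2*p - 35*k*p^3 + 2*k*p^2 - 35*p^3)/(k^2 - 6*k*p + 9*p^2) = p*(k^3 + 2*k^2*p + k^2 - 35*k*p^2 + 2*k*p - 35*p^2)/(k^2 - 6*k*p + 9*p^2)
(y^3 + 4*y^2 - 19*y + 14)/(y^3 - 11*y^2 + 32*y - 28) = (y^2 + 6*y - 7)/(y^2 - 9*y + 14)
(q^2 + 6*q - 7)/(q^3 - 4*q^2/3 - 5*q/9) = 9*(-q^2 - 6*q + 7)/(q*(-9*q^2 + 12*q + 5))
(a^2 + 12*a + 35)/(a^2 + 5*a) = (a + 7)/a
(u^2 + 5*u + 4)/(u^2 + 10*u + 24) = (u + 1)/(u + 6)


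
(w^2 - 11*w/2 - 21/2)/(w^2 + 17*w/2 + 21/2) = (w - 7)/(w + 7)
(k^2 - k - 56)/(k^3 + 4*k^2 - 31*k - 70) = (k - 8)/(k^2 - 3*k - 10)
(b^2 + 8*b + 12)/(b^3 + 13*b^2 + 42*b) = (b + 2)/(b*(b + 7))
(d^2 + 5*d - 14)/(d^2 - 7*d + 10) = (d + 7)/(d - 5)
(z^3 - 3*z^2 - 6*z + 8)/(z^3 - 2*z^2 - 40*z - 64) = (z^2 - 5*z + 4)/(z^2 - 4*z - 32)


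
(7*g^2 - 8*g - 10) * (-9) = -63*g^2 + 72*g + 90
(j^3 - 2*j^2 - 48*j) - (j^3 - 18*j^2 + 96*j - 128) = 16*j^2 - 144*j + 128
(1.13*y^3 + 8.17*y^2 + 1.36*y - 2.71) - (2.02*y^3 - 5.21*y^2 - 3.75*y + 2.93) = -0.89*y^3 + 13.38*y^2 + 5.11*y - 5.64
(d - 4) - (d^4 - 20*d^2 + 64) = -d^4 + 20*d^2 + d - 68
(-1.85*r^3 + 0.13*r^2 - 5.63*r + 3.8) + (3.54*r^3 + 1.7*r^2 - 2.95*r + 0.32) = 1.69*r^3 + 1.83*r^2 - 8.58*r + 4.12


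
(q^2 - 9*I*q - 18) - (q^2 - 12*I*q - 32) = 3*I*q + 14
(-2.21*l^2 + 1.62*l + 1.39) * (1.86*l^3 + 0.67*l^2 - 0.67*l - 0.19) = -4.1106*l^5 + 1.5325*l^4 + 5.1515*l^3 + 0.2658*l^2 - 1.2391*l - 0.2641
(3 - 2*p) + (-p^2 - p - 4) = -p^2 - 3*p - 1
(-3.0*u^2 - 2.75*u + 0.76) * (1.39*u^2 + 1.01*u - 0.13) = -4.17*u^4 - 6.8525*u^3 - 1.3311*u^2 + 1.1251*u - 0.0988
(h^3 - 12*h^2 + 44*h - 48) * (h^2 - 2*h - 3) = h^5 - 14*h^4 + 65*h^3 - 100*h^2 - 36*h + 144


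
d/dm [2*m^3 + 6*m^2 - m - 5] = 6*m^2 + 12*m - 1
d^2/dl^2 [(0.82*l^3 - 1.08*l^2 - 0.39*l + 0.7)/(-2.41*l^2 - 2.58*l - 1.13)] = (7.105427357601e-15*l^5 - 3.5527136788005e-15*l^4 - 15.350414*l^3 - 56.384772*l^2 - 38.76963*l - 5.022248)/(13.997521*l^6 + 44.954694*l^5 + 67.815231*l^4 + 59.330196*l^3 + 31.797183*l^2 + 9.883206*l + 1.442897)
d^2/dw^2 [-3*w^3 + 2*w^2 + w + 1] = 4 - 18*w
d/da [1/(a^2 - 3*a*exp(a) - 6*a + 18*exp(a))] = (3*a*exp(a) - 2*a - 15*exp(a) + 6)/(a^2 - 3*a*exp(a) - 6*a + 18*exp(a))^2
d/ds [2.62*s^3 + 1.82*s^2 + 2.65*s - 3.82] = 7.86*s^2 + 3.64*s + 2.65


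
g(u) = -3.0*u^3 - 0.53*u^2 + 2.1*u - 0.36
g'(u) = -9.0*u^2 - 1.06*u + 2.1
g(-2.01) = 17.64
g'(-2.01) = -32.13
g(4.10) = -207.42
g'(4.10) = -153.54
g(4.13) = -212.06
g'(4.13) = -155.79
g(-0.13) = -0.64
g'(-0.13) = 2.09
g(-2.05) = 18.95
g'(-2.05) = -33.55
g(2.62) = -52.45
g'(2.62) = -62.46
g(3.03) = -82.32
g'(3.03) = -83.74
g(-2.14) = 22.12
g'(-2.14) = -36.85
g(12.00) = -5235.48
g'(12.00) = -1306.62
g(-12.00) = 5082.12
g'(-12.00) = -1281.18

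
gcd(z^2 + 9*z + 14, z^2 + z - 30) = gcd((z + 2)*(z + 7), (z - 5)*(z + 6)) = 1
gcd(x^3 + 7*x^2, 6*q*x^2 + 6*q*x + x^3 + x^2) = x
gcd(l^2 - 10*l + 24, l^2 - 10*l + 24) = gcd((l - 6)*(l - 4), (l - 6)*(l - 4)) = l^2 - 10*l + 24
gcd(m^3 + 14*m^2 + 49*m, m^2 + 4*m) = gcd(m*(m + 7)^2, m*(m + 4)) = m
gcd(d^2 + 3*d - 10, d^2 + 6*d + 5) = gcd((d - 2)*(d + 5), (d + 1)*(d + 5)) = d + 5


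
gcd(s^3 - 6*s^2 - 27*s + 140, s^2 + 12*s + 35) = s + 5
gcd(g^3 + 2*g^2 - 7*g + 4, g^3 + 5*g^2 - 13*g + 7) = g^2 - 2*g + 1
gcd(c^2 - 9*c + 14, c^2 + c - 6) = c - 2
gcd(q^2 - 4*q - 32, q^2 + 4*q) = q + 4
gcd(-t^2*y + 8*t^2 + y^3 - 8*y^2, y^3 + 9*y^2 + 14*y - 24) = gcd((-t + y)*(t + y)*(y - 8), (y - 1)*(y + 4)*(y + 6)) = 1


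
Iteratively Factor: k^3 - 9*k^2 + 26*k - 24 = (k - 2)*(k^2 - 7*k + 12) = (k - 3)*(k - 2)*(k - 4)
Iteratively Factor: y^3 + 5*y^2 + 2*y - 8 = (y + 2)*(y^2 + 3*y - 4) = (y - 1)*(y + 2)*(y + 4)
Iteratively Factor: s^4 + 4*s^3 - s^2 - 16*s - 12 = (s + 3)*(s^3 + s^2 - 4*s - 4) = (s - 2)*(s + 3)*(s^2 + 3*s + 2) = (s - 2)*(s + 1)*(s + 3)*(s + 2)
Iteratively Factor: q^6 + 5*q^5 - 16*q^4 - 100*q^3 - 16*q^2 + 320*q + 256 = (q - 2)*(q^5 + 7*q^4 - 2*q^3 - 104*q^2 - 224*q - 128) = (q - 2)*(q + 4)*(q^4 + 3*q^3 - 14*q^2 - 48*q - 32) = (q - 2)*(q + 2)*(q + 4)*(q^3 + q^2 - 16*q - 16) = (q - 2)*(q + 1)*(q + 2)*(q + 4)*(q^2 - 16) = (q - 4)*(q - 2)*(q + 1)*(q + 2)*(q + 4)*(q + 4)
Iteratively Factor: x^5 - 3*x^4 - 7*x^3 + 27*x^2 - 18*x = (x - 1)*(x^4 - 2*x^3 - 9*x^2 + 18*x) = (x - 3)*(x - 1)*(x^3 + x^2 - 6*x) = (x - 3)*(x - 2)*(x - 1)*(x^2 + 3*x) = x*(x - 3)*(x - 2)*(x - 1)*(x + 3)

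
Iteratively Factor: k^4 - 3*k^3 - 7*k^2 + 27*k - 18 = (k + 3)*(k^3 - 6*k^2 + 11*k - 6) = (k - 1)*(k + 3)*(k^2 - 5*k + 6) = (k - 3)*(k - 1)*(k + 3)*(k - 2)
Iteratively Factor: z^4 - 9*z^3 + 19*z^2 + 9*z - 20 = (z + 1)*(z^3 - 10*z^2 + 29*z - 20) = (z - 4)*(z + 1)*(z^2 - 6*z + 5) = (z - 4)*(z - 1)*(z + 1)*(z - 5)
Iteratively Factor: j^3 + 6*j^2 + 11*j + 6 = (j + 3)*(j^2 + 3*j + 2) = (j + 1)*(j + 3)*(j + 2)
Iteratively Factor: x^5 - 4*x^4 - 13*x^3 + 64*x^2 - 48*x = (x)*(x^4 - 4*x^3 - 13*x^2 + 64*x - 48) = x*(x - 3)*(x^3 - x^2 - 16*x + 16) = x*(x - 4)*(x - 3)*(x^2 + 3*x - 4) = x*(x - 4)*(x - 3)*(x + 4)*(x - 1)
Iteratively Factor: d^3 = (d)*(d^2) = d^2*(d)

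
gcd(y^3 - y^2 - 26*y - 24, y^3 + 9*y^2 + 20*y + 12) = y + 1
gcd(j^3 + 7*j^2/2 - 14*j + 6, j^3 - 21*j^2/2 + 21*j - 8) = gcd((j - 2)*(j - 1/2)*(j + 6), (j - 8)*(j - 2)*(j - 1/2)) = j^2 - 5*j/2 + 1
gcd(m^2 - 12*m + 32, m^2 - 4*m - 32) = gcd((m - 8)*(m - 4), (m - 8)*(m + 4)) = m - 8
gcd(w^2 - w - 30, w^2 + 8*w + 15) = w + 5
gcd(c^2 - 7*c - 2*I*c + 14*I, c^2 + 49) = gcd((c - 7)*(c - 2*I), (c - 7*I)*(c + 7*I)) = 1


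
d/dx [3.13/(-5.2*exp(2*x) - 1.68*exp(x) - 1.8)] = (32.552*exp(x) + 5.2584)*exp(x)/(5.2*exp(2*x) + 1.68*exp(x) + 1.8)^2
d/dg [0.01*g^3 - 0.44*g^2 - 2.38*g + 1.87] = 0.03*g^2 - 0.88*g - 2.38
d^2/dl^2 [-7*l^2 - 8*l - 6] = -14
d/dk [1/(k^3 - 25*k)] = (25 - 3*k^2)/(k^2*(k^2 - 25)^2)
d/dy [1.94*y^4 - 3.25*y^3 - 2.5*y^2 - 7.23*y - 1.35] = 7.76*y^3 - 9.75*y^2 - 5.0*y - 7.23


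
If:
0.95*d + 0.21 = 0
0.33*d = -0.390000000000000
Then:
No Solution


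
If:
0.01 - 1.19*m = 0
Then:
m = 0.01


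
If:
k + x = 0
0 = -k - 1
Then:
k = -1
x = 1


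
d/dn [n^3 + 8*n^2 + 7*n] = 3*n^2 + 16*n + 7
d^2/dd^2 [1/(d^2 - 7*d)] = 2*(-d*(d - 7) + (2*d - 7)^2)/(d^3*(d - 7)^3)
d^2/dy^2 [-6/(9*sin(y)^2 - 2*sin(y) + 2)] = 12*(162*sin(y)^4 - 27*sin(y)^3 - 277*sin(y)^2 + 56*sin(y) + 14)/(9*sin(y)^2 - 2*sin(y) + 2)^3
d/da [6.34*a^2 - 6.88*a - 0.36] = 12.68*a - 6.88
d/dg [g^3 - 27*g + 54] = 3*g^2 - 27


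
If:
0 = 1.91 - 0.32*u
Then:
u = 5.97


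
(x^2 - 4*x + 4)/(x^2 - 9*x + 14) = (x - 2)/(x - 7)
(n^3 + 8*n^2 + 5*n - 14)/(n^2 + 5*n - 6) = (n^2 + 9*n + 14)/(n + 6)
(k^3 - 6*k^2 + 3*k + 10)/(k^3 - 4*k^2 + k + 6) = (k - 5)/(k - 3)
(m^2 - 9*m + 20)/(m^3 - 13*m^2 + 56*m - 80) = 1/(m - 4)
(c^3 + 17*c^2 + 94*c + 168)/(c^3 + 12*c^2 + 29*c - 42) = (c + 4)/(c - 1)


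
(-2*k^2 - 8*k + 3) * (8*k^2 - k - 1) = -16*k^4 - 62*k^3 + 34*k^2 + 5*k - 3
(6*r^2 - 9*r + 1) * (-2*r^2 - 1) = -12*r^4 + 18*r^3 - 8*r^2 + 9*r - 1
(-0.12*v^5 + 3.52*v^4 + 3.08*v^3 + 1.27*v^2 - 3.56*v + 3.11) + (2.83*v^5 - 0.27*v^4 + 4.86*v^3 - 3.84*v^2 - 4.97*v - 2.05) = 2.71*v^5 + 3.25*v^4 + 7.94*v^3 - 2.57*v^2 - 8.53*v + 1.06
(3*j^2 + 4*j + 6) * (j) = 3*j^3 + 4*j^2 + 6*j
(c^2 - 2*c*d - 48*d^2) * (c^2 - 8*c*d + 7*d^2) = c^4 - 10*c^3*d - 25*c^2*d^2 + 370*c*d^3 - 336*d^4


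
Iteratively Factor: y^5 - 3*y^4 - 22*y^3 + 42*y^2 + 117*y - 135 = (y - 1)*(y^4 - 2*y^3 - 24*y^2 + 18*y + 135) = (y - 1)*(y + 3)*(y^3 - 5*y^2 - 9*y + 45) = (y - 3)*(y - 1)*(y + 3)*(y^2 - 2*y - 15) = (y - 5)*(y - 3)*(y - 1)*(y + 3)*(y + 3)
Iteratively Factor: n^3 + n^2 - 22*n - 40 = (n - 5)*(n^2 + 6*n + 8) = (n - 5)*(n + 2)*(n + 4)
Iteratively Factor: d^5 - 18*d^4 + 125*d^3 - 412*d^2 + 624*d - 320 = (d - 4)*(d^4 - 14*d^3 + 69*d^2 - 136*d + 80) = (d - 4)^2*(d^3 - 10*d^2 + 29*d - 20) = (d - 4)^3*(d^2 - 6*d + 5) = (d - 4)^3*(d - 1)*(d - 5)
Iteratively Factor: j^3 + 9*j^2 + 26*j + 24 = (j + 2)*(j^2 + 7*j + 12) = (j + 2)*(j + 3)*(j + 4)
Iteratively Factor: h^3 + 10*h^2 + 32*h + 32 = (h + 4)*(h^2 + 6*h + 8) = (h + 2)*(h + 4)*(h + 4)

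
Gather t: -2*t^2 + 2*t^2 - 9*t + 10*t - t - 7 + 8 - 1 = 0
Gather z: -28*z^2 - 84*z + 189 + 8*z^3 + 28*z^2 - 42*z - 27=8*z^3 - 126*z + 162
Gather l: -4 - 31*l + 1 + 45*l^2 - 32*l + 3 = 45*l^2 - 63*l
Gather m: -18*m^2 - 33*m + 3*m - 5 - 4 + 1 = -18*m^2 - 30*m - 8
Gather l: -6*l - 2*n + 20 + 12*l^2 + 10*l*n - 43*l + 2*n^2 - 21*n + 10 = 12*l^2 + l*(10*n - 49) + 2*n^2 - 23*n + 30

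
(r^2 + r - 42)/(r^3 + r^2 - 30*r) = (r^2 + r - 42)/(r*(r^2 + r - 30))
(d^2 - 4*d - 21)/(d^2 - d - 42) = (d + 3)/(d + 6)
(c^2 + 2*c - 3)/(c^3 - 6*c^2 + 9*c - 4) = (c + 3)/(c^2 - 5*c + 4)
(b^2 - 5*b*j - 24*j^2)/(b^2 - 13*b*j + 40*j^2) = (b + 3*j)/(b - 5*j)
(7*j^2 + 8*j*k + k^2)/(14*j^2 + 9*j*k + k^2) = (j + k)/(2*j + k)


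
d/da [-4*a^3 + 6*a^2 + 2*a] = -12*a^2 + 12*a + 2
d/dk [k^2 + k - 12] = 2*k + 1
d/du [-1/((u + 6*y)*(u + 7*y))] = (2*u + 13*y)/((u + 6*y)^2*(u + 7*y)^2)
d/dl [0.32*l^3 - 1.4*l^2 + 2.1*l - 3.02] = 0.96*l^2 - 2.8*l + 2.1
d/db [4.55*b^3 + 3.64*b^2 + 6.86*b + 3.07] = 13.65*b^2 + 7.28*b + 6.86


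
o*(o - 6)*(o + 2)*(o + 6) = o^4 + 2*o^3 - 36*o^2 - 72*o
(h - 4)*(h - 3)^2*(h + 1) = h^4 - 9*h^3 + 23*h^2 - 3*h - 36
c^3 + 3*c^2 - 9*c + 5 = (c - 1)^2*(c + 5)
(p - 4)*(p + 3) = p^2 - p - 12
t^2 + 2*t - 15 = (t - 3)*(t + 5)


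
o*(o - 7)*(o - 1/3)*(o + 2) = o^4 - 16*o^3/3 - 37*o^2/3 + 14*o/3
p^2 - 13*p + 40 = (p - 8)*(p - 5)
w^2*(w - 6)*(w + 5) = w^4 - w^3 - 30*w^2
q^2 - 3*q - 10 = (q - 5)*(q + 2)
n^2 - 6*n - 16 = (n - 8)*(n + 2)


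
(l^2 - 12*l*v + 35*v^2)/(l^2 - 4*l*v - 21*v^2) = (l - 5*v)/(l + 3*v)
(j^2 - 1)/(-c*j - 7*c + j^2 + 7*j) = (1 - j^2)/(c*j + 7*c - j^2 - 7*j)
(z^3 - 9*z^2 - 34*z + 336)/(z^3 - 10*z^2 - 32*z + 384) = (z - 7)/(z - 8)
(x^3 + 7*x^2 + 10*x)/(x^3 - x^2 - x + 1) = x*(x^2 + 7*x + 10)/(x^3 - x^2 - x + 1)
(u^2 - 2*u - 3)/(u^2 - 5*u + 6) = (u + 1)/(u - 2)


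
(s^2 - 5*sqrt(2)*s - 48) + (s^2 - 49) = 2*s^2 - 5*sqrt(2)*s - 97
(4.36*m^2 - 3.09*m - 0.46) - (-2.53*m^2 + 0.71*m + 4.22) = 6.89*m^2 - 3.8*m - 4.68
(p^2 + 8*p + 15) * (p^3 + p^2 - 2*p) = p^5 + 9*p^4 + 21*p^3 - p^2 - 30*p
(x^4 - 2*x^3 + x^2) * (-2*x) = -2*x^5 + 4*x^4 - 2*x^3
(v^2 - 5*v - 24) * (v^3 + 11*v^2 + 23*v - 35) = v^5 + 6*v^4 - 56*v^3 - 414*v^2 - 377*v + 840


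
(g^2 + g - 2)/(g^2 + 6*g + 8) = (g - 1)/(g + 4)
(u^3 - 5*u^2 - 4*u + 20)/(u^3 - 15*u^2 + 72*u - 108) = (u^3 - 5*u^2 - 4*u + 20)/(u^3 - 15*u^2 + 72*u - 108)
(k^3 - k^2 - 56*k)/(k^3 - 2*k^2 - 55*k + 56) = k/(k - 1)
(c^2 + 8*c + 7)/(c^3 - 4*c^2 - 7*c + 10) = (c^2 + 8*c + 7)/(c^3 - 4*c^2 - 7*c + 10)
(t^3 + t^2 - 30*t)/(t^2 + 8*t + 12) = t*(t - 5)/(t + 2)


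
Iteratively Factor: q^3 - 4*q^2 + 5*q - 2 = (q - 2)*(q^2 - 2*q + 1) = (q - 2)*(q - 1)*(q - 1)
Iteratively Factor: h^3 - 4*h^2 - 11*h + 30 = (h - 5)*(h^2 + h - 6) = (h - 5)*(h + 3)*(h - 2)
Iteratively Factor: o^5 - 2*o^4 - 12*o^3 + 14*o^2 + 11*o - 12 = (o + 1)*(o^4 - 3*o^3 - 9*o^2 + 23*o - 12) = (o + 1)*(o + 3)*(o^3 - 6*o^2 + 9*o - 4) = (o - 1)*(o + 1)*(o + 3)*(o^2 - 5*o + 4) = (o - 1)^2*(o + 1)*(o + 3)*(o - 4)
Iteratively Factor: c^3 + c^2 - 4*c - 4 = (c + 1)*(c^2 - 4) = (c + 1)*(c + 2)*(c - 2)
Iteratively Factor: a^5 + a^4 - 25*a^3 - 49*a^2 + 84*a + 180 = (a + 2)*(a^4 - a^3 - 23*a^2 - 3*a + 90) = (a + 2)*(a + 3)*(a^3 - 4*a^2 - 11*a + 30) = (a - 2)*(a + 2)*(a + 3)*(a^2 - 2*a - 15) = (a - 5)*(a - 2)*(a + 2)*(a + 3)*(a + 3)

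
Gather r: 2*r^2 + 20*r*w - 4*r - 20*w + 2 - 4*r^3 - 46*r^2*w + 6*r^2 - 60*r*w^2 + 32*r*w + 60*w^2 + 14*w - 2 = -4*r^3 + r^2*(8 - 46*w) + r*(-60*w^2 + 52*w - 4) + 60*w^2 - 6*w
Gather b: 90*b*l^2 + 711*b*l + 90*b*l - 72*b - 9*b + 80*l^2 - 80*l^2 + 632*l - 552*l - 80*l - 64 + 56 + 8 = b*(90*l^2 + 801*l - 81)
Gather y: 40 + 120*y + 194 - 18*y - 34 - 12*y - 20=90*y + 180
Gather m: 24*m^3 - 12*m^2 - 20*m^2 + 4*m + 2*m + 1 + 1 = 24*m^3 - 32*m^2 + 6*m + 2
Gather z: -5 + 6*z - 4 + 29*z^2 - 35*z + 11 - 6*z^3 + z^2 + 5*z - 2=-6*z^3 + 30*z^2 - 24*z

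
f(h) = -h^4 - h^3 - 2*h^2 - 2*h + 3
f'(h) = -4*h^3 - 3*h^2 - 4*h - 2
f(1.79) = -22.99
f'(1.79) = -41.71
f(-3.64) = -143.54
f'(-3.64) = 165.73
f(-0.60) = 3.57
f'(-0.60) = 0.18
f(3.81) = -299.68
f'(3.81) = -282.01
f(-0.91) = 3.23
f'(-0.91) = 2.17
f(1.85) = -25.59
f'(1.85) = -44.99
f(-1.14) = 2.47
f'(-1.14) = 4.59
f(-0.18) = 3.30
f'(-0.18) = -1.35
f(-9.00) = -5973.00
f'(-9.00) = 2707.00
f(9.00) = -7467.00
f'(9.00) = -3197.00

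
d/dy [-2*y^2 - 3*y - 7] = -4*y - 3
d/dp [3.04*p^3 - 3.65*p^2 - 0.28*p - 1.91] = 9.12*p^2 - 7.3*p - 0.28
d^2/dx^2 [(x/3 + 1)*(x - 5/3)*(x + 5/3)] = 2*x + 2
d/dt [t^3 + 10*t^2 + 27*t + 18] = 3*t^2 + 20*t + 27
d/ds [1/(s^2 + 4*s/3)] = 6*(-3*s - 2)/(s^2*(3*s + 4)^2)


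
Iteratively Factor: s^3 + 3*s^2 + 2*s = (s)*(s^2 + 3*s + 2) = s*(s + 2)*(s + 1)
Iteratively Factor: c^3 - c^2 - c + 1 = (c - 1)*(c^2 - 1) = (c - 1)^2*(c + 1)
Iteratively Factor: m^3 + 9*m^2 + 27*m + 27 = (m + 3)*(m^2 + 6*m + 9) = (m + 3)^2*(m + 3)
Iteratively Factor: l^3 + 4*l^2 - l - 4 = (l + 1)*(l^2 + 3*l - 4) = (l - 1)*(l + 1)*(l + 4)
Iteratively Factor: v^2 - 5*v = (v)*(v - 5)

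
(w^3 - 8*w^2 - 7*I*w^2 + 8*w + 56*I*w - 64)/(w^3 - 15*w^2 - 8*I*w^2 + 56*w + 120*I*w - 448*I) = (w + I)/(w - 7)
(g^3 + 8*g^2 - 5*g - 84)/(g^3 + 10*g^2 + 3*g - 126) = (g + 4)/(g + 6)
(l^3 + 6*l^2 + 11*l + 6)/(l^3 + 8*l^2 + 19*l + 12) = (l + 2)/(l + 4)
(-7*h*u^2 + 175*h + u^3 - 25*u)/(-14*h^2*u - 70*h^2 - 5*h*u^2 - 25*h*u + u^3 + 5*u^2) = (u - 5)/(2*h + u)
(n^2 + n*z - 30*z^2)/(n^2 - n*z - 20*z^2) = (n + 6*z)/(n + 4*z)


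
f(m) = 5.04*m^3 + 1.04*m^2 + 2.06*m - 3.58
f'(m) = 15.12*m^2 + 2.08*m + 2.06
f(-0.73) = -6.49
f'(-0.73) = 8.60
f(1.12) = 7.11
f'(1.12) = 23.36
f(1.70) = 27.69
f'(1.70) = 49.29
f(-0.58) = -5.41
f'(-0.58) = 5.94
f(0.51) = -1.59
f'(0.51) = 7.05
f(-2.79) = -110.69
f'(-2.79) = 113.95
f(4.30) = 425.22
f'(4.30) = 290.57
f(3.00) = 148.04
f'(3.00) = 144.38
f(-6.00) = -1067.14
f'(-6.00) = 533.90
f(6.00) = 1134.86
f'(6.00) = 558.86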